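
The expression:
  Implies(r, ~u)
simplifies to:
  ~r | ~u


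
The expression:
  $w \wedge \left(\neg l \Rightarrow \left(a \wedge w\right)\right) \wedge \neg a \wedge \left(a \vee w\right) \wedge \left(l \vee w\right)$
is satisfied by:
  {w: True, l: True, a: False}


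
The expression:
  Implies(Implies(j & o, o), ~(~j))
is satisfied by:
  {j: True}


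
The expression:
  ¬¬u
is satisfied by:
  {u: True}


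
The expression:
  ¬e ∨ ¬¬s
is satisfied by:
  {s: True, e: False}
  {e: False, s: False}
  {e: True, s: True}


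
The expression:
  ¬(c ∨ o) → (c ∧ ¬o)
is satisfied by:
  {o: True, c: True}
  {o: True, c: False}
  {c: True, o: False}


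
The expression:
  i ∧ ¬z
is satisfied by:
  {i: True, z: False}


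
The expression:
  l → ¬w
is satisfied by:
  {l: False, w: False}
  {w: True, l: False}
  {l: True, w: False}


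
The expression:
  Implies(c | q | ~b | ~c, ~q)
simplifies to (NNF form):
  ~q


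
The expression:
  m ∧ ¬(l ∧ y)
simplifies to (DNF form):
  (m ∧ ¬l) ∨ (m ∧ ¬y)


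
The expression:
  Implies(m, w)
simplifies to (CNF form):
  w | ~m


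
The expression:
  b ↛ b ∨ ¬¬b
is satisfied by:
  {b: True}


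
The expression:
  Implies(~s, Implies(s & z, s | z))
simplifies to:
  True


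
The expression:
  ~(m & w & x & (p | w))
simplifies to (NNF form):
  ~m | ~w | ~x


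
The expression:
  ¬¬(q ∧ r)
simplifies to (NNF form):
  q ∧ r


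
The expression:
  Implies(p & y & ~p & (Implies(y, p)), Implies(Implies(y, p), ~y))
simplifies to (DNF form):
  True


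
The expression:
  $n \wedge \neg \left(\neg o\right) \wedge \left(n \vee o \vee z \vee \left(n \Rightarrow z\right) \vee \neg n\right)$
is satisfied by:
  {o: True, n: True}


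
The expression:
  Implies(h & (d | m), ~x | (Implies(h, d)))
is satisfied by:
  {d: True, h: False, m: False, x: False}
  {d: False, h: False, m: False, x: False}
  {d: True, x: True, h: False, m: False}
  {x: True, d: False, h: False, m: False}
  {d: True, m: True, x: False, h: False}
  {m: True, x: False, h: False, d: False}
  {d: True, x: True, m: True, h: False}
  {x: True, m: True, d: False, h: False}
  {d: True, h: True, x: False, m: False}
  {h: True, x: False, m: False, d: False}
  {d: True, x: True, h: True, m: False}
  {x: True, h: True, d: False, m: False}
  {d: True, m: True, h: True, x: False}
  {m: True, h: True, x: False, d: False}
  {d: True, x: True, m: True, h: True}


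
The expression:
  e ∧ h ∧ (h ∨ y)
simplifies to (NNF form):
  e ∧ h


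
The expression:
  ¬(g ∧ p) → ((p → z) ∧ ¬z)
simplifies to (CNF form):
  (g ∨ ¬p) ∧ (g ∨ ¬z) ∧ (p ∨ ¬p) ∧ (p ∨ ¬z)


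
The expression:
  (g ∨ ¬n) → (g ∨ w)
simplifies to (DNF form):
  g ∨ n ∨ w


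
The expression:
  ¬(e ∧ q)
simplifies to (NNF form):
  ¬e ∨ ¬q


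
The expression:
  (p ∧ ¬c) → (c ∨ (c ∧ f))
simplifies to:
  c ∨ ¬p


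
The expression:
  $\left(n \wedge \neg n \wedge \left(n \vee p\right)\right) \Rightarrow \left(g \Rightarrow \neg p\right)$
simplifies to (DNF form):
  $\text{True}$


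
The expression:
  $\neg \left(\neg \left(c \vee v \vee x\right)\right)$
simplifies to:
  $c \vee v \vee x$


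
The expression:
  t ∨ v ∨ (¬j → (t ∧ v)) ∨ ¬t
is always true.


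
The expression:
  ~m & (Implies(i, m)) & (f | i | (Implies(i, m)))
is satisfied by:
  {i: False, m: False}


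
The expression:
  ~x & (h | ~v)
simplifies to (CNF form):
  ~x & (h | ~v)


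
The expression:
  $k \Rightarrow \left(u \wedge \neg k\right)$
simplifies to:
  $\neg k$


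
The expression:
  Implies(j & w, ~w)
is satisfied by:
  {w: False, j: False}
  {j: True, w: False}
  {w: True, j: False}


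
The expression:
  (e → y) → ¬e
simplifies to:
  ¬e ∨ ¬y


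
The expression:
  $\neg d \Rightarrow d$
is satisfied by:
  {d: True}


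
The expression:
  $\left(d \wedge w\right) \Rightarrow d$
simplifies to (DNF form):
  $\text{True}$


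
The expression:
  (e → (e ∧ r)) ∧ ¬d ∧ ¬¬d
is never true.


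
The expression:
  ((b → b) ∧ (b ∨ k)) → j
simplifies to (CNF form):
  (j ∨ ¬b) ∧ (j ∨ ¬k)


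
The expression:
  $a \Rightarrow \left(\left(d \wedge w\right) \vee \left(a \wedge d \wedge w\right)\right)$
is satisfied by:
  {d: True, w: True, a: False}
  {d: True, w: False, a: False}
  {w: True, d: False, a: False}
  {d: False, w: False, a: False}
  {a: True, d: True, w: True}


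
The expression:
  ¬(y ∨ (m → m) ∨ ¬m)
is never true.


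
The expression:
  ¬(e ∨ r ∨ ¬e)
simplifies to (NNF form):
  False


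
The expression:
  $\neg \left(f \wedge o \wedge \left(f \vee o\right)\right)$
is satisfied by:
  {o: False, f: False}
  {f: True, o: False}
  {o: True, f: False}


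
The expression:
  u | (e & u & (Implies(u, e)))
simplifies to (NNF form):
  u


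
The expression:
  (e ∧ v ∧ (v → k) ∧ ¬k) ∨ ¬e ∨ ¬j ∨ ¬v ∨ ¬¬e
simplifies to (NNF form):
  True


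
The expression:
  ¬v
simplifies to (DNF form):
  ¬v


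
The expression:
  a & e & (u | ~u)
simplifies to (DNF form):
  a & e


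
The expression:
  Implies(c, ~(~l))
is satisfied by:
  {l: True, c: False}
  {c: False, l: False}
  {c: True, l: True}


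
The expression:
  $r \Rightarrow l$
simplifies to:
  $l \vee \neg r$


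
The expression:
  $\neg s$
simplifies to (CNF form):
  $\neg s$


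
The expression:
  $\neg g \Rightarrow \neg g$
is always true.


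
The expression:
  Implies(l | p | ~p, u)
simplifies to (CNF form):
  u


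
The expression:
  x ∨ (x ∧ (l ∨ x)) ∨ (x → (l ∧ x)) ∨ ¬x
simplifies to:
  True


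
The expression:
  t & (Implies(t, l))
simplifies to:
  l & t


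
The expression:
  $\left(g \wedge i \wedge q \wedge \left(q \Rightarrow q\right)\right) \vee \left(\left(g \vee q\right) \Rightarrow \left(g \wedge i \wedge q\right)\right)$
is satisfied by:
  {i: True, q: False, g: False}
  {i: False, q: False, g: False}
  {q: True, g: True, i: True}


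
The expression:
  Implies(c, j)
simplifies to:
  j | ~c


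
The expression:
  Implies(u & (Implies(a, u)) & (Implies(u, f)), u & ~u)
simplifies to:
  ~f | ~u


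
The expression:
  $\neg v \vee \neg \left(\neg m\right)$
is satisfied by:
  {m: True, v: False}
  {v: False, m: False}
  {v: True, m: True}


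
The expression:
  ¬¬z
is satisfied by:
  {z: True}


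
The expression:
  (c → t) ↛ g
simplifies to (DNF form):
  (t ∧ ¬g) ∨ (¬c ∧ ¬g)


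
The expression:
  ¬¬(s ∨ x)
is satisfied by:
  {x: True, s: True}
  {x: True, s: False}
  {s: True, x: False}


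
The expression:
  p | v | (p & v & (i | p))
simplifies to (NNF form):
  p | v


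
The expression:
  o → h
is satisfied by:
  {h: True, o: False}
  {o: False, h: False}
  {o: True, h: True}


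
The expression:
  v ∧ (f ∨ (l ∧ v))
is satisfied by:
  {l: True, f: True, v: True}
  {l: True, v: True, f: False}
  {f: True, v: True, l: False}


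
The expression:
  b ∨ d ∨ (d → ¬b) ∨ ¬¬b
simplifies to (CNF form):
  True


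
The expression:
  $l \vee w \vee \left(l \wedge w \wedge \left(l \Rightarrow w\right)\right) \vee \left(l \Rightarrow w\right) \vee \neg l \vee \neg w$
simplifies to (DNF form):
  $\text{True}$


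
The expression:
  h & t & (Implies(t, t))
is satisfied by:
  {t: True, h: True}


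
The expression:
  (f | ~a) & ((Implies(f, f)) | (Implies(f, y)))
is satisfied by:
  {f: True, a: False}
  {a: False, f: False}
  {a: True, f: True}


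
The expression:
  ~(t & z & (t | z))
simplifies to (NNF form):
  ~t | ~z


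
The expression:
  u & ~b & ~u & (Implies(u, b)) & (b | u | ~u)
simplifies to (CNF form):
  False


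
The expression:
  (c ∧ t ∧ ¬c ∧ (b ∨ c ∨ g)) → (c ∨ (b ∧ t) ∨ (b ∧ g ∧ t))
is always true.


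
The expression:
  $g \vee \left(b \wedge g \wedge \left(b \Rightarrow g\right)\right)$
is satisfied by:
  {g: True}


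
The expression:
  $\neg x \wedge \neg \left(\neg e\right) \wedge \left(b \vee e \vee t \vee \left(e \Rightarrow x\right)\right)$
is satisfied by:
  {e: True, x: False}


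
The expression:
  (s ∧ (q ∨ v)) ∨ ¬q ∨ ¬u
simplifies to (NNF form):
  s ∨ ¬q ∨ ¬u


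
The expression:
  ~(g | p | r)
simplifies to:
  ~g & ~p & ~r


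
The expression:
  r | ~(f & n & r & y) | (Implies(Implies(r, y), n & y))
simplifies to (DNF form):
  True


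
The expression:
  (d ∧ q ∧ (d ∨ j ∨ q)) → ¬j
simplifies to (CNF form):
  ¬d ∨ ¬j ∨ ¬q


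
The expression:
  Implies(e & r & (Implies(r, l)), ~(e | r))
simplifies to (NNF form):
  ~e | ~l | ~r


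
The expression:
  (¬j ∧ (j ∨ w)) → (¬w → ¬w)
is always true.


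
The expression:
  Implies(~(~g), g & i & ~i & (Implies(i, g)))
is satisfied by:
  {g: False}


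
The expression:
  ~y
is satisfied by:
  {y: False}


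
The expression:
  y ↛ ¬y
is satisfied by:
  {y: True}


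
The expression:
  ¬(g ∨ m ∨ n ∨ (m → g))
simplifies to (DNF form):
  False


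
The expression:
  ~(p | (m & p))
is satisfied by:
  {p: False}


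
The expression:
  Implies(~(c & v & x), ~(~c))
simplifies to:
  c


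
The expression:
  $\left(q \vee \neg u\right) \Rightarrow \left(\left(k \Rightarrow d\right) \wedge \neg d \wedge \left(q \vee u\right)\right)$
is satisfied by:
  {u: True, d: False, q: False, k: False}
  {k: True, u: True, d: False, q: False}
  {u: True, d: True, k: False, q: False}
  {k: True, u: True, d: True, q: False}
  {q: True, u: True, k: False, d: False}
  {q: True, k: False, d: False, u: False}


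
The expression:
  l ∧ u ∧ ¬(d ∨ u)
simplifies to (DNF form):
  False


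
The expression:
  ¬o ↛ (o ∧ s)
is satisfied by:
  {o: False}


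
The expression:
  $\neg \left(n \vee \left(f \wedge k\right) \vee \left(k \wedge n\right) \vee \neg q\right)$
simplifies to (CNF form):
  $q \wedge \neg n \wedge \left(\neg f \vee \neg k\right)$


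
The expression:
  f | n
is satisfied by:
  {n: True, f: True}
  {n: True, f: False}
  {f: True, n: False}


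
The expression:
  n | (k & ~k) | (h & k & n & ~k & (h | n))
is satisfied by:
  {n: True}


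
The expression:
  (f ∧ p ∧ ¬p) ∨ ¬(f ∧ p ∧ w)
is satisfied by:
  {w: False, p: False, f: False}
  {f: True, w: False, p: False}
  {p: True, w: False, f: False}
  {f: True, p: True, w: False}
  {w: True, f: False, p: False}
  {f: True, w: True, p: False}
  {p: True, w: True, f: False}


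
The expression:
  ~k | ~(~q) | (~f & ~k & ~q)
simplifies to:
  q | ~k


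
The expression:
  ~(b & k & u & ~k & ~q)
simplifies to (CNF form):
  True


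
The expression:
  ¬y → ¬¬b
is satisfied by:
  {y: True, b: True}
  {y: True, b: False}
  {b: True, y: False}


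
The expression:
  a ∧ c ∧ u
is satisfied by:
  {a: True, c: True, u: True}


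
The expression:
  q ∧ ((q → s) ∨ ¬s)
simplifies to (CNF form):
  q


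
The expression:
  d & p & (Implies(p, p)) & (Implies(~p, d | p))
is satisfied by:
  {p: True, d: True}


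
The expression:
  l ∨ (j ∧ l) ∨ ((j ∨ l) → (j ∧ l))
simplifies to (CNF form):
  l ∨ ¬j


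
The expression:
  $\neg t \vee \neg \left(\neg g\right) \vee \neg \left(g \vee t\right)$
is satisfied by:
  {g: True, t: False}
  {t: False, g: False}
  {t: True, g: True}


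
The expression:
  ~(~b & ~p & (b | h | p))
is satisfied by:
  {b: True, p: True, h: False}
  {b: True, h: False, p: False}
  {p: True, h: False, b: False}
  {p: False, h: False, b: False}
  {b: True, p: True, h: True}
  {b: True, h: True, p: False}
  {p: True, h: True, b: False}


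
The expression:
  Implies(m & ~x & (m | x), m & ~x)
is always true.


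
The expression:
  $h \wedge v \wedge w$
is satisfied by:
  {h: True, w: True, v: True}


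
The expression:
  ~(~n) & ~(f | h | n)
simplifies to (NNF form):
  False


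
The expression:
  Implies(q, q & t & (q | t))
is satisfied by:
  {t: True, q: False}
  {q: False, t: False}
  {q: True, t: True}


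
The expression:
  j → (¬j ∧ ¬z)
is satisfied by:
  {j: False}


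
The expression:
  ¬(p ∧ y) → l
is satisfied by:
  {y: True, l: True, p: True}
  {y: True, l: True, p: False}
  {l: True, p: True, y: False}
  {l: True, p: False, y: False}
  {y: True, p: True, l: False}


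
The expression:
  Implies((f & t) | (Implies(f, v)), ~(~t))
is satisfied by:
  {t: True, f: True, v: False}
  {t: True, f: False, v: False}
  {t: True, v: True, f: True}
  {t: True, v: True, f: False}
  {f: True, v: False, t: False}


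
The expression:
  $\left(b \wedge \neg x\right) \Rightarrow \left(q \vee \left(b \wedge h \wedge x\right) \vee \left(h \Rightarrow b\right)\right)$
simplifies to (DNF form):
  $\text{True}$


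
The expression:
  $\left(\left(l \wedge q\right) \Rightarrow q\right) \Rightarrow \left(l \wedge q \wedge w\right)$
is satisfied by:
  {w: True, q: True, l: True}


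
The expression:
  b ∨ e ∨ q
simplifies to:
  b ∨ e ∨ q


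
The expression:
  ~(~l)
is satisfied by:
  {l: True}


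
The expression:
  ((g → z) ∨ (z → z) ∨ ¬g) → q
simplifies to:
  q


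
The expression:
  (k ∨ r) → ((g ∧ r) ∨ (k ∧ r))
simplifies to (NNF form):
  (g ∧ ¬k) ∨ (k ∧ r) ∨ (¬k ∧ ¬r)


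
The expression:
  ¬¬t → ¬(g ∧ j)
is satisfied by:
  {g: False, t: False, j: False}
  {j: True, g: False, t: False}
  {t: True, g: False, j: False}
  {j: True, t: True, g: False}
  {g: True, j: False, t: False}
  {j: True, g: True, t: False}
  {t: True, g: True, j: False}


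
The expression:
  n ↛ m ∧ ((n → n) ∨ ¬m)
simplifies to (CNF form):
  n ∧ ¬m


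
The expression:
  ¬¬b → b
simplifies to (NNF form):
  True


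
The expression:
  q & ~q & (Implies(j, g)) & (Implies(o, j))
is never true.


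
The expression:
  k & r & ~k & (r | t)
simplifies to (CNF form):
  False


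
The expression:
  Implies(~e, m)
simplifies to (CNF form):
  e | m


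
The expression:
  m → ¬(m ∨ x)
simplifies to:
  ¬m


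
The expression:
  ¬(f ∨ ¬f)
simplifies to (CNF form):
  False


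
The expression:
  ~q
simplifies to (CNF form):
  ~q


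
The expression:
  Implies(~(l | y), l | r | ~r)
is always true.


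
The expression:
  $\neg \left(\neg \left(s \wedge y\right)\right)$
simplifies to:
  $s \wedge y$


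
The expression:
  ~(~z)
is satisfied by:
  {z: True}


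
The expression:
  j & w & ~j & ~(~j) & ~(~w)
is never true.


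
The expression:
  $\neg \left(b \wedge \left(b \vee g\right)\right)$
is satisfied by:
  {b: False}


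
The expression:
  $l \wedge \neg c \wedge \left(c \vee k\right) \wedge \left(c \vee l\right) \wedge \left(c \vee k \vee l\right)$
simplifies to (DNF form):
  $k \wedge l \wedge \neg c$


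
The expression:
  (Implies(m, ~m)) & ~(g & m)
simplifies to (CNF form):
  ~m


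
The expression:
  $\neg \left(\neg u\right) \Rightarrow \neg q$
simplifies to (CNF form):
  $\neg q \vee \neg u$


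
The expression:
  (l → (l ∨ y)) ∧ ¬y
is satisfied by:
  {y: False}


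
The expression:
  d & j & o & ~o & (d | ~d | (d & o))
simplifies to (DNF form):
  False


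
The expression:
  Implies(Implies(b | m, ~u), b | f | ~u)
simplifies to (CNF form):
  b | f | m | ~u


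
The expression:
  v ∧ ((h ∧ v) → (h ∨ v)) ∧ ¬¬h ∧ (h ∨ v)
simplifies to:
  h ∧ v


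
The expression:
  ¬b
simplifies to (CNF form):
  ¬b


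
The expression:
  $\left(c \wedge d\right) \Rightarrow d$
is always true.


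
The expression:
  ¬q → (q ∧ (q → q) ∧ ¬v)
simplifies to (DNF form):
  q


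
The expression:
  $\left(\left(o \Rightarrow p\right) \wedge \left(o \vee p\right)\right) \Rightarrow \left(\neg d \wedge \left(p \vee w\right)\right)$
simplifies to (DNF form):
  $\neg d \vee \neg p$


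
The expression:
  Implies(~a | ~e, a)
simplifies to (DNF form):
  a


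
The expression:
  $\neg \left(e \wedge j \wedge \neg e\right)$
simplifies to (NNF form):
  $\text{True}$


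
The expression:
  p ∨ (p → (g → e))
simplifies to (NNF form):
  True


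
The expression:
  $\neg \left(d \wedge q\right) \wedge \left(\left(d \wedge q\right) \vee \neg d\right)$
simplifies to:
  $\neg d$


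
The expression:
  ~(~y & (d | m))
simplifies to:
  y | (~d & ~m)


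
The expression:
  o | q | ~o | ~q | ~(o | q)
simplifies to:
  True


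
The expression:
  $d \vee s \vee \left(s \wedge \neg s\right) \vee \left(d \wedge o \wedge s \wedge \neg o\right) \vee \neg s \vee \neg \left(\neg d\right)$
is always true.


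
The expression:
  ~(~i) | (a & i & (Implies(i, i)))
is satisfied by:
  {i: True}


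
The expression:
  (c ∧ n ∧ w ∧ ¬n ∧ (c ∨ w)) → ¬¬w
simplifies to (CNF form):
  True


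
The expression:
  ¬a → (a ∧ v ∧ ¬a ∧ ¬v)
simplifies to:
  a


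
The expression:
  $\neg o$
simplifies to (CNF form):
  $\neg o$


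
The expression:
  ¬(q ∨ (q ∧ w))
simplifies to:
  ¬q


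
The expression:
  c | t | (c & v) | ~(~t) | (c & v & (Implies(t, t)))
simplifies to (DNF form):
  c | t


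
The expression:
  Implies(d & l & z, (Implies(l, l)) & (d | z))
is always true.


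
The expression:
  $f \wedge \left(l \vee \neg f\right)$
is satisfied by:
  {f: True, l: True}


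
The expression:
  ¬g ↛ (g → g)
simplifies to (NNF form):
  False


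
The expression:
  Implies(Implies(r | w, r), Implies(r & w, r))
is always true.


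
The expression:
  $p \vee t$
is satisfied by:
  {t: True, p: True}
  {t: True, p: False}
  {p: True, t: False}


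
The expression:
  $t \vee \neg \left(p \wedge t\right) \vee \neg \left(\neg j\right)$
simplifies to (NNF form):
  $\text{True}$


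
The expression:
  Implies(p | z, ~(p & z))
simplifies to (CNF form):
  ~p | ~z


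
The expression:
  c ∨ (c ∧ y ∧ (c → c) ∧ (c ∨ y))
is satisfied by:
  {c: True}


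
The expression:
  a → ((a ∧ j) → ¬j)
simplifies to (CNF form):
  ¬a ∨ ¬j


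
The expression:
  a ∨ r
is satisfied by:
  {r: True, a: True}
  {r: True, a: False}
  {a: True, r: False}


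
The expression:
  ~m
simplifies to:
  ~m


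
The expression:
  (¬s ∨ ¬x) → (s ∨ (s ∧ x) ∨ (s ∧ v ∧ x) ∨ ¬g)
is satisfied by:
  {s: True, g: False}
  {g: False, s: False}
  {g: True, s: True}


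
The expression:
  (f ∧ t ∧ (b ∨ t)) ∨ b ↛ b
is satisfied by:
  {t: True, f: True}


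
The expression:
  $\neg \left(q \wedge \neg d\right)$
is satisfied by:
  {d: True, q: False}
  {q: False, d: False}
  {q: True, d: True}


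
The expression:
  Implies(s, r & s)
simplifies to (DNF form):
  r | ~s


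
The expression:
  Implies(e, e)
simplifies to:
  True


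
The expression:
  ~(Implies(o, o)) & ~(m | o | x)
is never true.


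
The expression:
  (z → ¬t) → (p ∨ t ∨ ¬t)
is always true.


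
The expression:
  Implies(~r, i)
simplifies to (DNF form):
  i | r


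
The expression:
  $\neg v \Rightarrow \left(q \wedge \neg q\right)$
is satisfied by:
  {v: True}


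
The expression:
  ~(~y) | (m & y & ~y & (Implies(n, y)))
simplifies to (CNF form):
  y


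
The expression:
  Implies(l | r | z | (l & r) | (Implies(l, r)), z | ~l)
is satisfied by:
  {z: True, l: False}
  {l: False, z: False}
  {l: True, z: True}


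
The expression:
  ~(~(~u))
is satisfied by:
  {u: False}


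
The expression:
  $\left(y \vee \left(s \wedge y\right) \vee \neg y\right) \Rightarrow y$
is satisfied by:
  {y: True}


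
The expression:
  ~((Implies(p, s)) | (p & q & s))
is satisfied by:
  {p: True, s: False}


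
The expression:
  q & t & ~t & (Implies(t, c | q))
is never true.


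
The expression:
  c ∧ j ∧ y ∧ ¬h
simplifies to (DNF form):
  c ∧ j ∧ y ∧ ¬h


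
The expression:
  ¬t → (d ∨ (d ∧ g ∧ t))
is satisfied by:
  {d: True, t: True}
  {d: True, t: False}
  {t: True, d: False}


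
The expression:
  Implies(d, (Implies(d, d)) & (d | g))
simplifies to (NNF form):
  True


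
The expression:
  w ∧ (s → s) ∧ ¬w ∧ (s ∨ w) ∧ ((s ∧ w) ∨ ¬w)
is never true.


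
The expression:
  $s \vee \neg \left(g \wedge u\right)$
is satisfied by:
  {s: True, g: False, u: False}
  {g: False, u: False, s: False}
  {u: True, s: True, g: False}
  {u: True, g: False, s: False}
  {s: True, g: True, u: False}
  {g: True, s: False, u: False}
  {u: True, g: True, s: True}


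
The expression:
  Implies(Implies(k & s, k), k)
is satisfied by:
  {k: True}


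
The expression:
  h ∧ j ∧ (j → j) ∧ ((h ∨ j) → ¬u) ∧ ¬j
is never true.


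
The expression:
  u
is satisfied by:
  {u: True}


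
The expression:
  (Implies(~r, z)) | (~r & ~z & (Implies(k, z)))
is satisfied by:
  {r: True, z: True, k: False}
  {r: True, k: False, z: False}
  {z: True, k: False, r: False}
  {z: False, k: False, r: False}
  {r: True, z: True, k: True}
  {r: True, k: True, z: False}
  {z: True, k: True, r: False}


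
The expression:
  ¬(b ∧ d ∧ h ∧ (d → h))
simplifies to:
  ¬b ∨ ¬d ∨ ¬h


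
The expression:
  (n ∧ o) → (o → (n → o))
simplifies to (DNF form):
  True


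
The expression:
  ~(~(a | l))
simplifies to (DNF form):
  a | l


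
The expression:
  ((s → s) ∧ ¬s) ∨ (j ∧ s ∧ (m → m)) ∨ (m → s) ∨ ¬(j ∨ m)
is always true.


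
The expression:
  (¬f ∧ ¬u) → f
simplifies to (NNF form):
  f ∨ u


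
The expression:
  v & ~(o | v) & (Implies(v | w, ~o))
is never true.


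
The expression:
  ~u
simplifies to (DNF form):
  ~u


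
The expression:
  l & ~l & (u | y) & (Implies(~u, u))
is never true.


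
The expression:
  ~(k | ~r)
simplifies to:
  r & ~k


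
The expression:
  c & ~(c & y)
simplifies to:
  c & ~y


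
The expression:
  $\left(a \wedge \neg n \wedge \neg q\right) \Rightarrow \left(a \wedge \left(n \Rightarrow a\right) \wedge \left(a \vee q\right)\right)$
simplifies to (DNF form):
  $\text{True}$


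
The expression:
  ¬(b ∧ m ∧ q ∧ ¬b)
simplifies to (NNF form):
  True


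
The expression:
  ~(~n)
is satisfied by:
  {n: True}


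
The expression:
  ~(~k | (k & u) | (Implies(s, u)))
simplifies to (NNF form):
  k & s & ~u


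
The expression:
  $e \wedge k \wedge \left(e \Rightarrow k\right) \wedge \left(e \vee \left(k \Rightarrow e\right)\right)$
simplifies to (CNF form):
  $e \wedge k$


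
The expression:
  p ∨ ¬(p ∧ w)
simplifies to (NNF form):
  True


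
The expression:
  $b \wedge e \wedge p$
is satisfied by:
  {p: True, e: True, b: True}


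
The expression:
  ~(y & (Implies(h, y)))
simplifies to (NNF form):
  ~y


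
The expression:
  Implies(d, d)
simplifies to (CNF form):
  True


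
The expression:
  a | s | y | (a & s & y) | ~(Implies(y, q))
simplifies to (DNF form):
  a | s | y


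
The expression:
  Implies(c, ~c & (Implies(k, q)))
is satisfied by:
  {c: False}


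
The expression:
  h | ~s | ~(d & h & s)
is always true.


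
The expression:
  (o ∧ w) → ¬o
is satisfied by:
  {w: False, o: False}
  {o: True, w: False}
  {w: True, o: False}


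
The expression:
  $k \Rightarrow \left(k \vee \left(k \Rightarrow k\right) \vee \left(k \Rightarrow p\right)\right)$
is always true.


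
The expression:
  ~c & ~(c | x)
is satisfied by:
  {x: False, c: False}


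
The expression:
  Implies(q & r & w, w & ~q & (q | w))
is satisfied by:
  {w: False, q: False, r: False}
  {r: True, w: False, q: False}
  {q: True, w: False, r: False}
  {r: True, q: True, w: False}
  {w: True, r: False, q: False}
  {r: True, w: True, q: False}
  {q: True, w: True, r: False}


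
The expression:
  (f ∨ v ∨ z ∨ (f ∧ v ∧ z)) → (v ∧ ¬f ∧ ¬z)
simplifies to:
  ¬f ∧ ¬z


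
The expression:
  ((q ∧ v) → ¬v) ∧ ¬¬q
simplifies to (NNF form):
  q ∧ ¬v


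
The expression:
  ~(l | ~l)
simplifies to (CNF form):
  False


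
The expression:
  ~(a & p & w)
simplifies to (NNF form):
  ~a | ~p | ~w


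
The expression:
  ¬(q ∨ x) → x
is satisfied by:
  {x: True, q: True}
  {x: True, q: False}
  {q: True, x: False}


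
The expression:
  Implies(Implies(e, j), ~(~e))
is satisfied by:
  {e: True}


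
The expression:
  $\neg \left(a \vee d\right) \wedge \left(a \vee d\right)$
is never true.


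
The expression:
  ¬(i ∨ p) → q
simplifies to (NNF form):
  i ∨ p ∨ q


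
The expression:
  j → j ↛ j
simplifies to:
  ¬j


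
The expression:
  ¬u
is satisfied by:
  {u: False}


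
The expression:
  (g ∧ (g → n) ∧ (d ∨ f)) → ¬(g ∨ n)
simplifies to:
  (¬d ∧ ¬f) ∨ ¬g ∨ ¬n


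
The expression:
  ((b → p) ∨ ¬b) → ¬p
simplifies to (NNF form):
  ¬p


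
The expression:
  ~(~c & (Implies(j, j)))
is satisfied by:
  {c: True}


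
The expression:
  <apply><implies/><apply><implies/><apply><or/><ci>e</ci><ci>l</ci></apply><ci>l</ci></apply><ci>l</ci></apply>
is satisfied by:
  {l: True, e: True}
  {l: True, e: False}
  {e: True, l: False}


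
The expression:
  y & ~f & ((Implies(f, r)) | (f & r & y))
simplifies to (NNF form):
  y & ~f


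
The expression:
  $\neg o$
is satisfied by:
  {o: False}


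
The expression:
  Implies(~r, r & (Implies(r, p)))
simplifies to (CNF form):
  r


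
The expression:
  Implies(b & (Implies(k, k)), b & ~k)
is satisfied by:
  {k: False, b: False}
  {b: True, k: False}
  {k: True, b: False}


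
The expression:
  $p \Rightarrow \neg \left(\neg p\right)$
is always true.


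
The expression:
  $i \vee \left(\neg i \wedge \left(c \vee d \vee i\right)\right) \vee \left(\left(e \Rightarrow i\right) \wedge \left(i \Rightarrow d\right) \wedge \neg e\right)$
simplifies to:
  $c \vee d \vee i \vee \neg e$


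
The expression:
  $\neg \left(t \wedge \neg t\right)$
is always true.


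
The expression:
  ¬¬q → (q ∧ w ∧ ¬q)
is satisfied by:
  {q: False}


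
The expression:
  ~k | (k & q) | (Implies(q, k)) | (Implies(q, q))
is always true.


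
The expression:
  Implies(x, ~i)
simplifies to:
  ~i | ~x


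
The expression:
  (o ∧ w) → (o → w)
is always true.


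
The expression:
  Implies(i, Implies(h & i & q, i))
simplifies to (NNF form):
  True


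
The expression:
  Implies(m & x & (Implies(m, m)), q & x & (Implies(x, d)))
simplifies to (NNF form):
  ~m | ~x | (d & q)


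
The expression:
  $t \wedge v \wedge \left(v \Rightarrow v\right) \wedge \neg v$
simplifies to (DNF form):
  $\text{False}$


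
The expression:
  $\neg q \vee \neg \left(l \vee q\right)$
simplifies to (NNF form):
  $\neg q$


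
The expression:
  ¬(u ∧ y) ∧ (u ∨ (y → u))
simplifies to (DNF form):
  ¬y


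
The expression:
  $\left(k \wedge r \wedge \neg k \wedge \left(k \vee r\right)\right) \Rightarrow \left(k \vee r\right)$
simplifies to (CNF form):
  $\text{True}$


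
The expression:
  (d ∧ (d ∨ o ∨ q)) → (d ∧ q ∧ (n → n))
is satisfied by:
  {q: True, d: False}
  {d: False, q: False}
  {d: True, q: True}


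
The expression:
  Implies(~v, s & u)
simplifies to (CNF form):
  (s | v) & (u | v)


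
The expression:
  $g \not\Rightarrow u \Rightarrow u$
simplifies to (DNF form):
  $u \vee \neg g$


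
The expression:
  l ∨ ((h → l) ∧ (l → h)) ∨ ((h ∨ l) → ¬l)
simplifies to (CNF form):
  True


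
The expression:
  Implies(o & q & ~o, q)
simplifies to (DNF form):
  True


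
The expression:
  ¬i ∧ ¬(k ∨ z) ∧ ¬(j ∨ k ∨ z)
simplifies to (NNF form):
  ¬i ∧ ¬j ∧ ¬k ∧ ¬z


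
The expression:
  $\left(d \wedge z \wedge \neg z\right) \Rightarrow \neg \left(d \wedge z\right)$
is always true.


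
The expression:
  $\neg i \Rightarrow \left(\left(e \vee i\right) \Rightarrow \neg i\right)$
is always true.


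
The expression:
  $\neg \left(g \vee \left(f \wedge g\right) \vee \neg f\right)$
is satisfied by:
  {f: True, g: False}


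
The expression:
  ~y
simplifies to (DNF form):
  ~y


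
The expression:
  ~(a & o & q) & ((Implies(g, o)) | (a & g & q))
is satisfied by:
  {o: True, g: False, q: False, a: False}
  {a: True, o: True, g: False, q: False}
  {q: True, o: True, g: False, a: False}
  {o: True, g: True, a: False, q: False}
  {a: True, o: True, g: True, q: False}
  {q: True, o: True, g: True, a: False}
  {q: False, g: False, o: False, a: False}
  {a: True, q: False, g: False, o: False}
  {q: True, a: False, g: False, o: False}
  {a: True, q: True, g: False, o: False}
  {q: True, a: True, g: True, o: False}


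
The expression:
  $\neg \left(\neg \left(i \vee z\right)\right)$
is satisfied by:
  {i: True, z: True}
  {i: True, z: False}
  {z: True, i: False}


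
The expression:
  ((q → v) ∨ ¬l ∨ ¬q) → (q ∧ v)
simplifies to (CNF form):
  q ∧ (l ∨ v)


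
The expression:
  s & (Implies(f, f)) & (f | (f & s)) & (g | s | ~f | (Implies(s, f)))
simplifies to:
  f & s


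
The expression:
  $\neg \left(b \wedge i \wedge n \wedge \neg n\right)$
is always true.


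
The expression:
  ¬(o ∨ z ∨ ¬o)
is never true.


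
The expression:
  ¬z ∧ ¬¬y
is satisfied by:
  {y: True, z: False}


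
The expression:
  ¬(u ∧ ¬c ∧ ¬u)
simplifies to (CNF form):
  True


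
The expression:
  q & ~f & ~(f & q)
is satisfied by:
  {q: True, f: False}


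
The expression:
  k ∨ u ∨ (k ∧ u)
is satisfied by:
  {k: True, u: True}
  {k: True, u: False}
  {u: True, k: False}


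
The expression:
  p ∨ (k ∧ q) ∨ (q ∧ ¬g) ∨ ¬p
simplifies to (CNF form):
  True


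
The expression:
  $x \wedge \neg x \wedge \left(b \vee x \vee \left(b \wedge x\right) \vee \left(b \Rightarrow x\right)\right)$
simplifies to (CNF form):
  $\text{False}$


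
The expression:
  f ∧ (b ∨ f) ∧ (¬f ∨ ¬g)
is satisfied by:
  {f: True, g: False}


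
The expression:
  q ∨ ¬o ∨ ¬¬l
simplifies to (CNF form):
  l ∨ q ∨ ¬o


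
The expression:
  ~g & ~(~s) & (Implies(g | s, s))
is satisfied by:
  {s: True, g: False}


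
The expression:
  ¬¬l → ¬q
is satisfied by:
  {l: False, q: False}
  {q: True, l: False}
  {l: True, q: False}


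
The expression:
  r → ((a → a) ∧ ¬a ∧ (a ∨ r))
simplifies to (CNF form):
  ¬a ∨ ¬r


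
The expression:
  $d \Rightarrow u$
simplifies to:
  $u \vee \neg d$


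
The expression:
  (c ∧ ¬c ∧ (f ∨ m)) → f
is always true.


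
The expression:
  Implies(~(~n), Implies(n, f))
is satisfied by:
  {f: True, n: False}
  {n: False, f: False}
  {n: True, f: True}


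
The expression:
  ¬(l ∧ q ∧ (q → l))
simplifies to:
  ¬l ∨ ¬q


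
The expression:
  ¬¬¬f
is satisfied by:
  {f: False}


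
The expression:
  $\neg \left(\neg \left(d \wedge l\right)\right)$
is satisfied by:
  {d: True, l: True}


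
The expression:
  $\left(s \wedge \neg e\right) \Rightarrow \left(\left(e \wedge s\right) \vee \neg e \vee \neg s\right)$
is always true.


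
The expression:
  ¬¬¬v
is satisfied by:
  {v: False}


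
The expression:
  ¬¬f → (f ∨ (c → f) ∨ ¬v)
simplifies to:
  True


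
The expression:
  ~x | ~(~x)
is always true.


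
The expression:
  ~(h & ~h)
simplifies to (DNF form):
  True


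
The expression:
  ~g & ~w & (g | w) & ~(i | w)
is never true.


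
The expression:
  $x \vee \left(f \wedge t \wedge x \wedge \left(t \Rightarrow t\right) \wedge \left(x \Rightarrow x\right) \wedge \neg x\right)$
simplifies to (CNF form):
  $x$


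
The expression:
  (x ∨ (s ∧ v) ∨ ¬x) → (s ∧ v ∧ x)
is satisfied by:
  {s: True, x: True, v: True}


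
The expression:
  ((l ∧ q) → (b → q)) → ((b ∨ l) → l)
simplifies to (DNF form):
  l ∨ ¬b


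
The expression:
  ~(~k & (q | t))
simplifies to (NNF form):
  k | (~q & ~t)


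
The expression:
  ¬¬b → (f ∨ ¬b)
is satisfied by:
  {f: True, b: False}
  {b: False, f: False}
  {b: True, f: True}


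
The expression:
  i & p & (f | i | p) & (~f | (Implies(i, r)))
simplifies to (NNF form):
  i & p & (r | ~f)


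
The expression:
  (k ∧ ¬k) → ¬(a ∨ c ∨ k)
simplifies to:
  True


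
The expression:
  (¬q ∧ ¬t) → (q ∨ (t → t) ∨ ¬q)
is always true.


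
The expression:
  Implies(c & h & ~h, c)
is always true.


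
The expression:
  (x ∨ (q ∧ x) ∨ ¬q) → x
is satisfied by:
  {x: True, q: True}
  {x: True, q: False}
  {q: True, x: False}


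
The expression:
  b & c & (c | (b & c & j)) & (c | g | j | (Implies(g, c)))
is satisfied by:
  {c: True, b: True}


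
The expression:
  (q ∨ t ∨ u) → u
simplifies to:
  u ∨ (¬q ∧ ¬t)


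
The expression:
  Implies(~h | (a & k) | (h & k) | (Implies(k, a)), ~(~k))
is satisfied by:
  {k: True}


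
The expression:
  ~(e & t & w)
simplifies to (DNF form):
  ~e | ~t | ~w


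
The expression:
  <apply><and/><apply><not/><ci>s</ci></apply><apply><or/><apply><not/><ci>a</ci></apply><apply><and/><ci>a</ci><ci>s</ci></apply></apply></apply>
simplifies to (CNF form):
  <apply><and/><apply><not/><ci>a</ci></apply><apply><not/><ci>s</ci></apply></apply>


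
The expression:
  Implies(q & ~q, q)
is always true.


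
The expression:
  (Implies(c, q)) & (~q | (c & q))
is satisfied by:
  {c: False, q: False}
  {q: True, c: True}


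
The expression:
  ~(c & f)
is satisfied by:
  {c: False, f: False}
  {f: True, c: False}
  {c: True, f: False}


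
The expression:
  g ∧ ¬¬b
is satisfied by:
  {b: True, g: True}


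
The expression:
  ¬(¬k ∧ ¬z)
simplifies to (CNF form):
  k ∨ z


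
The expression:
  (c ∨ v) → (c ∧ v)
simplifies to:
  (c ∧ v) ∨ (¬c ∧ ¬v)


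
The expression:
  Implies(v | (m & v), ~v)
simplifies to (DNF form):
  ~v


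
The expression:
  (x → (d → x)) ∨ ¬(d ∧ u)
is always true.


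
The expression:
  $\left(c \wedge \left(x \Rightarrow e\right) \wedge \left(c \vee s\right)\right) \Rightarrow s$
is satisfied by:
  {s: True, x: True, e: False, c: False}
  {s: True, x: False, e: False, c: False}
  {s: True, e: True, x: True, c: False}
  {s: True, e: True, x: False, c: False}
  {x: True, s: False, e: False, c: False}
  {s: False, x: False, e: False, c: False}
  {e: True, x: True, s: False, c: False}
  {e: True, s: False, x: False, c: False}
  {s: True, c: True, x: True, e: False}
  {s: True, c: True, x: False, e: False}
  {s: True, c: True, e: True, x: True}
  {s: True, c: True, e: True, x: False}
  {c: True, x: True, e: False, s: False}


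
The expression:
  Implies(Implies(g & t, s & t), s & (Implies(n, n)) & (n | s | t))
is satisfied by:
  {t: True, s: True, g: True}
  {t: True, s: True, g: False}
  {s: True, g: True, t: False}
  {s: True, g: False, t: False}
  {t: True, g: True, s: False}


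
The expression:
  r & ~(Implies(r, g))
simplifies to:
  r & ~g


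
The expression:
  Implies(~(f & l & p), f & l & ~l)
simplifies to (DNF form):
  f & l & p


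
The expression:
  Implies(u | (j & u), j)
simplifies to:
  j | ~u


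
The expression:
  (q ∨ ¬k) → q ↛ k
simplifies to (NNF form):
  (k ∧ ¬q) ∨ (q ∧ ¬k)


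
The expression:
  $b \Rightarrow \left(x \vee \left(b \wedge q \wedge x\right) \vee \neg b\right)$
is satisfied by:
  {x: True, b: False}
  {b: False, x: False}
  {b: True, x: True}


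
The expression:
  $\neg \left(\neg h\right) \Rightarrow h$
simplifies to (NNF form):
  $\text{True}$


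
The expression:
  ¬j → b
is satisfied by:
  {b: True, j: True}
  {b: True, j: False}
  {j: True, b: False}


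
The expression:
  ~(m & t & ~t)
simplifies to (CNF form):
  True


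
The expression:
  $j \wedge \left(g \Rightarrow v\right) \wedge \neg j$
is never true.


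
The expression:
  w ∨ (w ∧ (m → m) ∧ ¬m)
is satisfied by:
  {w: True}


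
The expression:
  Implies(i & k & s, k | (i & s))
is always true.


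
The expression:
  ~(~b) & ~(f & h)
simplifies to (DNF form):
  (b & ~f) | (b & ~h)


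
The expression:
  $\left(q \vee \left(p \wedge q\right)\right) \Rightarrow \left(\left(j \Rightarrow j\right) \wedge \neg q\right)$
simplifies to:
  $\neg q$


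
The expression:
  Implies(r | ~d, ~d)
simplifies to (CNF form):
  ~d | ~r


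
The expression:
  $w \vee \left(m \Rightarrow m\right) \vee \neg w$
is always true.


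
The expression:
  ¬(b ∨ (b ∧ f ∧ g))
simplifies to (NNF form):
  ¬b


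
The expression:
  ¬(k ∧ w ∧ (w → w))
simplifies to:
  ¬k ∨ ¬w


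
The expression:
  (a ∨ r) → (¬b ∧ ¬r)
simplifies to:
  ¬r ∧ (¬a ∨ ¬b)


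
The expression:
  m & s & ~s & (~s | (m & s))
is never true.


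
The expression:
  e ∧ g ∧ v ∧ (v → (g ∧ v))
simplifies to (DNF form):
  e ∧ g ∧ v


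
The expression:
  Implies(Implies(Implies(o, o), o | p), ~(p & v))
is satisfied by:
  {p: False, v: False}
  {v: True, p: False}
  {p: True, v: False}


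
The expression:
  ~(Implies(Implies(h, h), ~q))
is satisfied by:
  {q: True}


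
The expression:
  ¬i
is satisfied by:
  {i: False}


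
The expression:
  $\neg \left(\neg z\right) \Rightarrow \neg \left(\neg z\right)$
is always true.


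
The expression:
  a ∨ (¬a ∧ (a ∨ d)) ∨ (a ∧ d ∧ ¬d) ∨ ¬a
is always true.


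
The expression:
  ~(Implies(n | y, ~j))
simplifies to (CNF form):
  j & (n | y)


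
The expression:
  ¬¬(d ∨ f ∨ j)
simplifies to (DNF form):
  d ∨ f ∨ j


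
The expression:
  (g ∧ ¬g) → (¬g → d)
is always true.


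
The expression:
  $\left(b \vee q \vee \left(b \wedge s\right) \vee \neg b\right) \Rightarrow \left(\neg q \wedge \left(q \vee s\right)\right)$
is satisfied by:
  {s: True, q: False}


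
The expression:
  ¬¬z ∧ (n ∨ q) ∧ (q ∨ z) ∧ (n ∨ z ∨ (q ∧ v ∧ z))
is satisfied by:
  {z: True, n: True, q: True}
  {z: True, n: True, q: False}
  {z: True, q: True, n: False}
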